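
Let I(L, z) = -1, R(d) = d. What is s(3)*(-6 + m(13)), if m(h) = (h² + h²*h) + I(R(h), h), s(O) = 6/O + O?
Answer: 11795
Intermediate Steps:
s(O) = O + 6/O
m(h) = -1 + h² + h³ (m(h) = (h² + h²*h) - 1 = (h² + h³) - 1 = -1 + h² + h³)
s(3)*(-6 + m(13)) = (3 + 6/3)*(-6 + (-1 + 13² + 13³)) = (3 + 6*(⅓))*(-6 + (-1 + 169 + 2197)) = (3 + 2)*(-6 + 2365) = 5*2359 = 11795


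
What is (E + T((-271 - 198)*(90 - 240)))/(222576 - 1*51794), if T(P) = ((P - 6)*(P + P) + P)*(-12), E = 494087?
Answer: -118769159713/170782 ≈ -6.9544e+5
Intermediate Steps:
T(P) = -12*P - 24*P*(-6 + P) (T(P) = ((-6 + P)*(2*P) + P)*(-12) = (2*P*(-6 + P) + P)*(-12) = (P + 2*P*(-6 + P))*(-12) = -12*P - 24*P*(-6 + P))
(E + T((-271 - 198)*(90 - 240)))/(222576 - 1*51794) = (494087 + 12*((-271 - 198)*(90 - 240))*(11 - 2*(-271 - 198)*(90 - 240)))/(222576 - 1*51794) = (494087 + 12*(-469*(-150))*(11 - (-938)*(-150)))/(222576 - 51794) = (494087 + 12*70350*(11 - 2*70350))/170782 = (494087 + 12*70350*(11 - 140700))*(1/170782) = (494087 + 12*70350*(-140689))*(1/170782) = (494087 - 118769653800)*(1/170782) = -118769159713*1/170782 = -118769159713/170782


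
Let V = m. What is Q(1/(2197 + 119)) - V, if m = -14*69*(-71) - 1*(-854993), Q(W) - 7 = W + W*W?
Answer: -4953907211315/5363856 ≈ -9.2357e+5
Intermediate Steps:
Q(W) = 7 + W + W**2 (Q(W) = 7 + (W + W*W) = 7 + (W + W**2) = 7 + W + W**2)
m = 923579 (m = -966*(-71) + 854993 = 68586 + 854993 = 923579)
V = 923579
Q(1/(2197 + 119)) - V = (7 + 1/(2197 + 119) + (1/(2197 + 119))**2) - 1*923579 = (7 + 1/2316 + (1/2316)**2) - 923579 = (7 + 1/2316 + 1/5363856) - 923579 = 37549309/5363856 - 923579 = -4953907211315/5363856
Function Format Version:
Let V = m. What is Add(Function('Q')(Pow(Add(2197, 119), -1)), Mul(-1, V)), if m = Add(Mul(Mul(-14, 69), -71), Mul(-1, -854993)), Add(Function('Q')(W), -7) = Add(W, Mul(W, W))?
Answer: Rational(-4953907211315, 5363856) ≈ -9.2357e+5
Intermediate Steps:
Function('Q')(W) = Add(7, W, Pow(W, 2)) (Function('Q')(W) = Add(7, Add(W, Mul(W, W))) = Add(7, Add(W, Pow(W, 2))) = Add(7, W, Pow(W, 2)))
m = 923579 (m = Add(Mul(-966, -71), 854993) = Add(68586, 854993) = 923579)
V = 923579
Add(Function('Q')(Pow(Add(2197, 119), -1)), Mul(-1, V)) = Add(Add(7, Pow(Add(2197, 119), -1), Pow(Pow(Add(2197, 119), -1), 2)), Mul(-1, 923579)) = Add(Add(7, Pow(2316, -1), Pow(Pow(2316, -1), 2)), -923579) = Add(Add(7, Rational(1, 2316), Pow(Rational(1, 2316), 2)), -923579) = Add(Add(7, Rational(1, 2316), Rational(1, 5363856)), -923579) = Add(Rational(37549309, 5363856), -923579) = Rational(-4953907211315, 5363856)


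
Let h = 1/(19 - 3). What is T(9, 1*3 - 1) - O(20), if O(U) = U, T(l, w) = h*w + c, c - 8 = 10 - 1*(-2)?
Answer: ⅛ ≈ 0.12500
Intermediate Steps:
h = 1/16 ≈ 0.062500
c = 20 (c = 8 + (10 - 1*(-2)) = 8 + (10 + 2) = 8 + 12 = 20)
T(l, w) = 20 + w/16 (T(l, w) = w/16 + 20 = 20 + w/16)
T(9, 1*3 - 1) - O(20) = (20 + (1*3 - 1)/16) - 1*20 = (20 + (3 - 1)/16) - 20 = (20 + (1/16)*2) - 20 = (20 + ⅛) - 20 = 161/8 - 20 = ⅛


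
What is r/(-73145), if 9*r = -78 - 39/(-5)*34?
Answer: -104/365725 ≈ -0.00028437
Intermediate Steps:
r = 104/5 (r = (-78 - 39/(-5)*34)/9 = (-78 - 39*(-⅕)*34)/9 = (-78 + (39/5)*34)/9 = (-78 + 1326/5)/9 = (⅑)*(936/5) = 104/5 ≈ 20.800)
r/(-73145) = (104/5)/(-73145) = (104/5)*(-1/73145) = -104/365725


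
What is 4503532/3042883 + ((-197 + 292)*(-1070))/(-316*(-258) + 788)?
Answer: 30701841581/125238978514 ≈ 0.24515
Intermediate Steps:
4503532/3042883 + ((-197 + 292)*(-1070))/(-316*(-258) + 788) = 4503532*(1/3042883) + (95*(-1070))/(81528 + 788) = 4503532/3042883 - 101650/82316 = 4503532/3042883 - 101650*1/82316 = 4503532/3042883 - 50825/41158 = 30701841581/125238978514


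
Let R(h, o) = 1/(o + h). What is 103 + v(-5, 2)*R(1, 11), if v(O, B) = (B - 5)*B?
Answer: 205/2 ≈ 102.50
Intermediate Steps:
R(h, o) = 1/(h + o)
v(O, B) = B*(-5 + B) (v(O, B) = (-5 + B)*B = B*(-5 + B))
103 + v(-5, 2)*R(1, 11) = 103 + (2*(-5 + 2))/(1 + 11) = 103 + (2*(-3))/12 = 103 - 6*1/12 = 103 - ½ = 205/2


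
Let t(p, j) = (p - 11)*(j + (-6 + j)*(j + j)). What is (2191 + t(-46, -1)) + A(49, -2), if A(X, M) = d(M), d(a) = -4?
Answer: 1446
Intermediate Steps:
A(X, M) = -4
t(p, j) = (-11 + p)*(j + 2*j*(-6 + j)) (t(p, j) = (-11 + p)*(j + (-6 + j)*(2*j)) = (-11 + p)*(j + 2*j*(-6 + j)))
(2191 + t(-46, -1)) + A(49, -2) = (2191 - (121 - 22*(-1) - 11*(-46) + 2*(-1)*(-46))) - 4 = (2191 - (121 + 22 + 506 + 92)) - 4 = (2191 - 1*741) - 4 = (2191 - 741) - 4 = 1450 - 4 = 1446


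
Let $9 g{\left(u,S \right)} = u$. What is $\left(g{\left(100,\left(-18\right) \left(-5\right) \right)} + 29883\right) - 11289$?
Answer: $\frac{167446}{9} \approx 18605.0$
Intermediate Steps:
$g{\left(u,S \right)} = \frac{u}{9}$
$\left(g{\left(100,\left(-18\right) \left(-5\right) \right)} + 29883\right) - 11289 = \left(\frac{1}{9} \cdot 100 + 29883\right) - 11289 = \left(\frac{100}{9} + 29883\right) - 11289 = \frac{269047}{9} - 11289 = \frac{167446}{9}$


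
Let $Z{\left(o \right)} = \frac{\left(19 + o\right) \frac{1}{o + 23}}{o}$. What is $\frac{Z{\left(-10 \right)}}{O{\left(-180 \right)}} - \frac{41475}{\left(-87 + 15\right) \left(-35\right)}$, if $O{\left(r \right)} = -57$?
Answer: $- \frac{487789}{29640} \approx -16.457$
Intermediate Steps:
$Z{\left(o \right)} = \frac{19 + o}{o \left(23 + o\right)}$ ($Z{\left(o \right)} = \frac{\left(19 + o\right) \frac{1}{23 + o}}{o} = \frac{\frac{1}{23 + o} \left(19 + o\right)}{o} = \frac{19 + o}{o \left(23 + o\right)}$)
$\frac{Z{\left(-10 \right)}}{O{\left(-180 \right)}} - \frac{41475}{\left(-87 + 15\right) \left(-35\right)} = \frac{\frac{1}{-10} \frac{1}{23 - 10} \left(19 - 10\right)}{-57} - \frac{41475}{\left(-87 + 15\right) \left(-35\right)} = \left(- \frac{1}{10}\right) \frac{1}{13} \cdot 9 \left(- \frac{1}{57}\right) - \frac{41475}{\left(-72\right) \left(-35\right)} = \left(- \frac{1}{10}\right) \frac{1}{13} \cdot 9 \left(- \frac{1}{57}\right) - \frac{41475}{2520} = \left(- \frac{9}{130}\right) \left(- \frac{1}{57}\right) - \frac{395}{24} = \frac{3}{2470} - \frac{395}{24} = - \frac{487789}{29640}$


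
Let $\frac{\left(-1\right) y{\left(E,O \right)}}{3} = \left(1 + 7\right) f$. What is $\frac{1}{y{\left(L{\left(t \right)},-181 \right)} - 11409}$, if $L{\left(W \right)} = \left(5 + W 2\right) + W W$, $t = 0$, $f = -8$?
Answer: $- \frac{1}{11217} \approx -8.915 \cdot 10^{-5}$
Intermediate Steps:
$L{\left(W \right)} = 5 + W^{2} + 2 W$ ($L{\left(W \right)} = \left(5 + 2 W\right) + W^{2} = 5 + W^{2} + 2 W$)
$y{\left(E,O \right)} = 192$ ($y{\left(E,O \right)} = - 3 \left(1 + 7\right) \left(-8\right) = - 3 \cdot 8 \left(-8\right) = \left(-3\right) \left(-64\right) = 192$)
$\frac{1}{y{\left(L{\left(t \right)},-181 \right)} - 11409} = \frac{1}{192 - 11409} = \frac{1}{-11217} = - \frac{1}{11217}$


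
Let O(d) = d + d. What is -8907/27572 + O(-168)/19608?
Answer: -7663027/22526324 ≈ -0.34018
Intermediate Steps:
O(d) = 2*d
-8907/27572 + O(-168)/19608 = -8907/27572 + (2*(-168))/19608 = -8907*1/27572 - 336*1/19608 = -8907/27572 - 14/817 = -7663027/22526324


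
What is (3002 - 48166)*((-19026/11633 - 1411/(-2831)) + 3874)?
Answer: -5760446113211076/32933023 ≈ -1.7491e+8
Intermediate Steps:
(3002 - 48166)*((-19026/11633 - 1411/(-2831)) + 3874) = -45164*((-19026*1/11633 - 1411*(-1/2831)) + 3874) = -45164*((-19026/11633 + 1411/2831) + 3874) = -45164*(-37448443/32933023 + 3874) = -45164*127545082659/32933023 = -5760446113211076/32933023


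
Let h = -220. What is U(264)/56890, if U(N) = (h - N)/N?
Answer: -11/341340 ≈ -3.2226e-5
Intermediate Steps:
U(N) = (-220 - N)/N
U(264)/56890 = ((-220 - 1*264)/264)/56890 = ((-220 - 264)/264)*(1/56890) = ((1/264)*(-484))*(1/56890) = -11/6*1/56890 = -11/341340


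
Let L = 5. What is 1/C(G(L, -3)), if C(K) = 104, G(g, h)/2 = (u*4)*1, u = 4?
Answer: 1/104 ≈ 0.0096154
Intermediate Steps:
G(g, h) = 32 (G(g, h) = 2*((4*4)*1) = 2*(16*1) = 2*16 = 32)
1/C(G(L, -3)) = 1/104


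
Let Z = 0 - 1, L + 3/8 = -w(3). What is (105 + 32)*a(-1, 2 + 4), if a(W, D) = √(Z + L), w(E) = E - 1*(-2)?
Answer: 137*I*√102/4 ≈ 345.91*I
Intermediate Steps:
w(E) = 2 + E (w(E) = E + 2 = 2 + E)
L = -43/8 (L = -3/8 - (2 + 3) = -3/8 - 1*5 = -3/8 - 5 = -43/8 ≈ -5.3750)
Z = -1
a(W, D) = I*√102/4 (a(W, D) = √(-1 - 43/8) = √(-51/8) = I*√102/4)
(105 + 32)*a(-1, 2 + 4) = (105 + 32)*(I*√102/4) = 137*(I*√102/4) = 137*I*√102/4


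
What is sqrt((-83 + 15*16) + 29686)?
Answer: sqrt(29843) ≈ 172.75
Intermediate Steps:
sqrt((-83 + 15*16) + 29686) = sqrt((-83 + 240) + 29686) = sqrt(157 + 29686) = sqrt(29843)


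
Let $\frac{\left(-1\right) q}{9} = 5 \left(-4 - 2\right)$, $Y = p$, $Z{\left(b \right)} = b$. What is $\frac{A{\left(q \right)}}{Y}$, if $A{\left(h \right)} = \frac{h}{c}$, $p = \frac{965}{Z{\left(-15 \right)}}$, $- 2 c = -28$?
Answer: $- \frac{405}{1351} \approx -0.29978$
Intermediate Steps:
$c = 14$ ($c = \left(- \frac{1}{2}\right) \left(-28\right) = 14$)
$p = - \frac{193}{3}$ ($p = \frac{965}{-15} = 965 \left(- \frac{1}{15}\right) = - \frac{193}{3} \approx -64.333$)
$Y = - \frac{193}{3} \approx -64.333$
$q = 270$ ($q = - 9 \cdot 5 \left(-4 - 2\right) = - 9 \cdot 5 \left(-6\right) = \left(-9\right) \left(-30\right) = 270$)
$A{\left(h \right)} = \frac{h}{14}$
$\frac{A{\left(q \right)}}{Y} = \frac{\frac{1}{14} \cdot 270}{- \frac{193}{3}} = \frac{135}{7} \left(- \frac{3}{193}\right) = - \frac{405}{1351}$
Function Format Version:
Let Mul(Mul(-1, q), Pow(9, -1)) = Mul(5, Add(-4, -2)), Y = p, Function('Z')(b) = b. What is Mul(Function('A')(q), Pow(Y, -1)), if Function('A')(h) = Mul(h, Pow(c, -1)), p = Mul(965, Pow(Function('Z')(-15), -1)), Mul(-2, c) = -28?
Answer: Rational(-405, 1351) ≈ -0.29978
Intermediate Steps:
c = 14 (c = Mul(Rational(-1, 2), -28) = 14)
p = Rational(-193, 3) (p = Mul(965, Pow(-15, -1)) = Mul(965, Rational(-1, 15)) = Rational(-193, 3) ≈ -64.333)
Y = Rational(-193, 3) ≈ -64.333
q = 270 (q = Mul(-9, Mul(5, Add(-4, -2))) = Mul(-9, Mul(5, -6)) = Mul(-9, -30) = 270)
Function('A')(h) = Mul(Rational(1, 14), h) (Function('A')(h) = Mul(h, Pow(14, -1)) = Mul(h, Rational(1, 14)) = Mul(Rational(1, 14), h))
Mul(Function('A')(q), Pow(Y, -1)) = Mul(Mul(Rational(1, 14), 270), Pow(Rational(-193, 3), -1)) = Mul(Rational(135, 7), Rational(-3, 193)) = Rational(-405, 1351)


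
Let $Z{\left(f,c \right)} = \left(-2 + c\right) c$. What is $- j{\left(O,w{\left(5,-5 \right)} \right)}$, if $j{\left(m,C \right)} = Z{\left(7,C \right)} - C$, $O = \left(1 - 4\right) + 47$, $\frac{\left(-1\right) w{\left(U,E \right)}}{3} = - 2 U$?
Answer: $-810$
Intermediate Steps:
$w{\left(U,E \right)} = 6 U$ ($w{\left(U,E \right)} = - 3 \left(- 2 U\right) = 6 U$)
$Z{\left(f,c \right)} = c \left(-2 + c\right)$
$O = 44$ ($O = \left(1 - 4\right) + 47 = -3 + 47 = 44$)
$j{\left(m,C \right)} = - C + C \left(-2 + C\right)$ ($j{\left(m,C \right)} = C \left(-2 + C\right) - C = - C + C \left(-2 + C\right)$)
$- j{\left(O,w{\left(5,-5 \right)} \right)} = - 6 \cdot 5 \left(-3 + 6 \cdot 5\right) = - 30 \left(-3 + 30\right) = - 30 \cdot 27 = \left(-1\right) 810 = -810$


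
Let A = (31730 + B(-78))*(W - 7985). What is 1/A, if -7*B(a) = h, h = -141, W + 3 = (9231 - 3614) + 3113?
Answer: 1/23558606 ≈ 4.2447e-8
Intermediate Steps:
W = 8727 (W = -3 + ((9231 - 3614) + 3113) = -3 + (5617 + 3113) = -3 + 8730 = 8727)
B(a) = 141/7 (B(a) = -⅐*(-141) = 141/7)
A = 23558606 (A = (31730 + 141/7)*(8727 - 7985) = (222251/7)*742 = 23558606)
1/A = 1/23558606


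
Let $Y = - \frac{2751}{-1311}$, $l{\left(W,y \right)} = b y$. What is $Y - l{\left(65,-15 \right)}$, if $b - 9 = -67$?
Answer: $- \frac{379273}{437} \approx -867.9$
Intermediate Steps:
$b = -58$ ($b = 9 - 67 = -58$)
$l{\left(W,y \right)} = - 58 y$
$Y = \frac{917}{437}$ ($Y = \left(-2751\right) \left(- \frac{1}{1311}\right) = \frac{917}{437} \approx 2.0984$)
$Y - l{\left(65,-15 \right)} = \frac{917}{437} - \left(-58\right) \left(-15\right) = \frac{917}{437} - 870 = - \frac{379273}{437}$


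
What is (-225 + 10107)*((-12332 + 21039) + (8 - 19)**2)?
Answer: 87238296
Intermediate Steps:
(-225 + 10107)*((-12332 + 21039) + (8 - 19)**2) = 9882*(8707 + (-11)**2) = 9882*(8707 + 121) = 9882*8828 = 87238296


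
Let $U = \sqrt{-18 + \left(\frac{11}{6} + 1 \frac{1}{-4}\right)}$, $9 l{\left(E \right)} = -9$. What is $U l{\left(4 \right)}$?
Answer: $- \frac{i \sqrt{591}}{6} \approx - 4.0518 i$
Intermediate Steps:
$l{\left(E \right)} = -1$ ($l{\left(E \right)} = \frac{1}{9} \left(-9\right) = -1$)
$U = \frac{i \sqrt{591}}{6}$ ($U = \sqrt{-18 + \left(11 \cdot \frac{1}{6} + 1 \left(- \frac{1}{4}\right)\right)} = \sqrt{-18 + \left(\frac{11}{6} - \frac{1}{4}\right)} = \sqrt{-18 + \frac{19}{12}} = \sqrt{- \frac{197}{12}} = \frac{i \sqrt{591}}{6} \approx 4.0518 i$)
$U l{\left(4 \right)} = \frac{i \sqrt{591}}{6} \left(-1\right) = - \frac{i \sqrt{591}}{6}$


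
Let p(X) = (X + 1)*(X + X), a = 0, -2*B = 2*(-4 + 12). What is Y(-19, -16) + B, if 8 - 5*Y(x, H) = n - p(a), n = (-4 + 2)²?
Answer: -36/5 ≈ -7.2000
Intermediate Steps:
B = -8 (B = -(-4 + 12) = -8 ≈ -8.0000)
n = 4 (n = (-2)² = 4)
p(X) = 2*X*(1 + X) (p(X) = (1 + X)*(2*X) = 2*X*(1 + X))
Y(x, H) = ⅘ (Y(x, H) = 8/5 - (4 - 2*0*(1 + 0))/5 = 8/5 - (4 - 2*0)/5 = 8/5 - (4 - 1*0)/5 = 8/5 - (4 + 0)/5 = 8/5 - ⅕*4 = 8/5 - ⅘ = ⅘)
Y(-19, -16) + B = ⅘ - 8 = -36/5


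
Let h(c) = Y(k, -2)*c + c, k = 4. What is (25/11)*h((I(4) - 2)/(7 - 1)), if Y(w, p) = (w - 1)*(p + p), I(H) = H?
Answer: -25/3 ≈ -8.3333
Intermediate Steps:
Y(w, p) = 2*p*(-1 + w) (Y(w, p) = (-1 + w)*(2*p) = 2*p*(-1 + w))
h(c) = -11*c (h(c) = (2*(-2)*(-1 + 4))*c + c = (2*(-2)*3)*c + c = -12*c + c = -11*c)
(25/11)*h((I(4) - 2)/(7 - 1)) = (25/11)*(-11*(4 - 2)/(7 - 1)) = (25*(1/11))*(-22/6) = 25*(-22/6)/11 = 25*(-11*⅓)/11 = (25/11)*(-11/3) = -25/3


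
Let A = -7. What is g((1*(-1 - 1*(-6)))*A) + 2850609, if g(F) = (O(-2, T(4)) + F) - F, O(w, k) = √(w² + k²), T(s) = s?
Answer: 2850609 + 2*√5 ≈ 2.8506e+6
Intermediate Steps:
O(w, k) = √(k² + w²)
g(F) = 2*√5 (g(F) = (√(4² + (-2)²) + F) - F = (√(16 + 4) + F) - F = (√20 + F) - F = (2*√5 + F) - F = (F + 2*√5) - F = 2*√5)
g((1*(-1 - 1*(-6)))*A) + 2850609 = 2*√5 + 2850609 = 2850609 + 2*√5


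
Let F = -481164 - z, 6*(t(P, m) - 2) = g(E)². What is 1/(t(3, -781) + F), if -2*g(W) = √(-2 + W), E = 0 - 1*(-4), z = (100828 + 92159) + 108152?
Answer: -12/9387611 ≈ -1.2783e-6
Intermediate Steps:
z = 301139 (z = 192987 + 108152 = 301139)
E = 4 (E = 0 + 4 = 4)
g(W) = -√(-2 + W)/2
t(P, m) = 25/12 (t(P, m) = 2 + (-√(-2 + 4)/2)²/6 = 2 + (-√2/2)²/6 = 2 + (⅙)*(½) = 2 + 1/12 = 25/12)
F = -782303 (F = -481164 - 1*301139 = -481164 - 301139 = -782303)
1/(t(3, -781) + F) = 1/(25/12 - 782303) = 1/(-9387611/12) = -12/9387611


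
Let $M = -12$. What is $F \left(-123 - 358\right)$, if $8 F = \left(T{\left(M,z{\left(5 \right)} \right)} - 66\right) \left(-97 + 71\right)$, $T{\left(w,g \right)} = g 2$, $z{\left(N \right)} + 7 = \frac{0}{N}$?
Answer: $-125060$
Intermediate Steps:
$z{\left(N \right)} = -7$ ($z{\left(N \right)} = -7 + \frac{0}{N} = -7 + 0 = -7$)
$T{\left(w,g \right)} = 2 g$
$F = 260$ ($F = \frac{\left(2 \left(-7\right) - 66\right) \left(-97 + 71\right)}{8} = \frac{\left(-14 - 66\right) \left(-26\right)}{8} = \frac{\left(-80\right) \left(-26\right)}{8} = \frac{1}{8} \cdot 2080 = 260$)
$F \left(-123 - 358\right) = 260 \left(-123 - 358\right) = 260 \left(-481\right) = -125060$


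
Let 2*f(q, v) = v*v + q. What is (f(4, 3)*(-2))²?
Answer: 169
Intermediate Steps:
f(q, v) = q/2 + v²/2 (f(q, v) = (v*v + q)/2 = (v² + q)/2 = (q + v²)/2 = q/2 + v²/2)
(f(4, 3)*(-2))² = (((½)*4 + (½)*3²)*(-2))² = ((2 + (½)*9)*(-2))² = ((2 + 9/2)*(-2))² = ((13/2)*(-2))² = (-13)² = 169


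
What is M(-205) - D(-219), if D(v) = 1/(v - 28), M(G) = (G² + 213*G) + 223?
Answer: -349998/247 ≈ -1417.0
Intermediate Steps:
M(G) = 223 + G² + 213*G
D(v) = 1/(-28 + v)
M(-205) - D(-219) = (223 + (-205)² + 213*(-205)) - 1/(-28 - 219) = (223 + 42025 - 43665) - 1/(-247) = -1417 - 1*(-1/247) = -1417 + 1/247 = -349998/247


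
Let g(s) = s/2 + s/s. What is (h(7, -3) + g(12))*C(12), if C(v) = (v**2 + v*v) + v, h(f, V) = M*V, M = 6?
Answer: -3300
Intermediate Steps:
h(f, V) = 6*V
g(s) = 1 + s/2 (g(s) = s*(1/2) + 1 = s/2 + 1 = 1 + s/2)
C(v) = v + 2*v**2 (C(v) = (v**2 + v**2) + v = 2*v**2 + v = v + 2*v**2)
(h(7, -3) + g(12))*C(12) = (6*(-3) + (1 + (1/2)*12))*(12*(1 + 2*12)) = (-18 + (1 + 6))*(12*(1 + 24)) = (-18 + 7)*(12*25) = -11*300 = -3300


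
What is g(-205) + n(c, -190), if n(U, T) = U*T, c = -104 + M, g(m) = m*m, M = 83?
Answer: 46015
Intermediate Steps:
g(m) = m²
c = -21 (c = -104 + 83 = -21)
n(U, T) = T*U
g(-205) + n(c, -190) = (-205)² - 190*(-21) = 42025 + 3990 = 46015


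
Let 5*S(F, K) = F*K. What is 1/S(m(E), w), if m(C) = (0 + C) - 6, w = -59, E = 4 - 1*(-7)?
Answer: -1/59 ≈ -0.016949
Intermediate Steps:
E = 11 (E = 4 + 7 = 11)
m(C) = -6 + C (m(C) = C - 6 = -6 + C)
S(F, K) = F*K/5 (S(F, K) = (F*K)/5 = F*K/5)
1/S(m(E), w) = 1/((⅕)*(-6 + 11)*(-59)) = 1/((⅕)*5*(-59)) = 1/(-59) = -1/59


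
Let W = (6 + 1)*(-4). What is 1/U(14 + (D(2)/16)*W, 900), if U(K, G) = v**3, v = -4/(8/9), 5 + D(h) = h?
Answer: -8/729 ≈ -0.010974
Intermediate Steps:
D(h) = -5 + h
W = -28 (W = 7*(-4) = -28)
v = -9/2 (v = -4/(8*(1/9)) = -4/8/9 = -4*9/8 = -9/2 ≈ -4.5000)
U(K, G) = -729/8 (U(K, G) = (-9/2)**3 = -729/8)
1/U(14 + (D(2)/16)*W, 900) = 1/(-729/8) = -8/729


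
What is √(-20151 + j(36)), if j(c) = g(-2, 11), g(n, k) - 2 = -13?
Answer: I*√20162 ≈ 141.99*I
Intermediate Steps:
g(n, k) = -11 (g(n, k) = 2 - 13 = -11)
j(c) = -11
√(-20151 + j(36)) = √(-20151 - 11) = √(-20162) = I*√20162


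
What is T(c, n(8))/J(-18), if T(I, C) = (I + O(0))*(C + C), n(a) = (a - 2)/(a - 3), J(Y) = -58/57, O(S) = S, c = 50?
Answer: -3420/29 ≈ -117.93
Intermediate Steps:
J(Y) = -58/57 (J(Y) = -58*1/57 = -58/57)
n(a) = (-2 + a)/(-3 + a)
T(I, C) = 2*C*I (T(I, C) = (I + 0)*(C + C) = I*(2*C) = 2*C*I)
T(c, n(8))/J(-18) = (2*((-2 + 8)/(-3 + 8))*50)/(-58/57) = (2*(6/5)*50)*(-57/58) = 120*(-57/58) = -3420/29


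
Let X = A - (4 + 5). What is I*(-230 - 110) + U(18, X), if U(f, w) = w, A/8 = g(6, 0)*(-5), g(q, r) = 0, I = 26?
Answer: -8849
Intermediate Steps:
A = 0 (A = 8*(0*(-5)) = 8*0 = 0)
X = -9 (X = 0 - (4 + 5) = 0 - 1*9 = 0 - 9 = -9)
I*(-230 - 110) + U(18, X) = 26*(-230 - 110) - 9 = 26*(-340) - 9 = -8840 - 9 = -8849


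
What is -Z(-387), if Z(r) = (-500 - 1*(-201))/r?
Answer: -299/387 ≈ -0.77261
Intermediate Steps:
Z(r) = -299/r (Z(r) = (-500 + 201)/r = -299/r)
-Z(-387) = -(-299)/(-387) = -(-299)*(-1)/387 = -1*299/387 = -299/387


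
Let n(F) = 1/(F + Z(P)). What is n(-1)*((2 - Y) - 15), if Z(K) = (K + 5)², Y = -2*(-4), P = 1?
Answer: -⅗ ≈ -0.60000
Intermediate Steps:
Y = 8
Z(K) = (5 + K)²
n(F) = 1/(36 + F) (n(F) = 1/(F + (5 + 1)²) = 1/(F + 6²) = 1/(F + 36) = 1/(36 + F))
n(-1)*((2 - Y) - 15) = ((2 - 1*8) - 15)/(36 - 1) = ((2 - 8) - 15)/35 = (-6 - 15)/35 = (1/35)*(-21) = -⅗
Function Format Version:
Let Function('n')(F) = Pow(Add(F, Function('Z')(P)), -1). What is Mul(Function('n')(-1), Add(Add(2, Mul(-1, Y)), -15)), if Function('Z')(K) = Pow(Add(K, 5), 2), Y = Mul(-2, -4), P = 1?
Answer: Rational(-3, 5) ≈ -0.60000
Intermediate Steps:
Y = 8
Function('Z')(K) = Pow(Add(5, K), 2)
Function('n')(F) = Pow(Add(36, F), -1) (Function('n')(F) = Pow(Add(F, Pow(Add(5, 1), 2)), -1) = Pow(Add(F, Pow(6, 2)), -1) = Pow(Add(F, 36), -1) = Pow(Add(36, F), -1))
Mul(Function('n')(-1), Add(Add(2, Mul(-1, Y)), -15)) = Mul(Pow(Add(36, -1), -1), Add(Add(2, Mul(-1, 8)), -15)) = Mul(Pow(35, -1), Add(Add(2, -8), -15)) = Mul(Rational(1, 35), Add(-6, -15)) = Mul(Rational(1, 35), -21) = Rational(-3, 5)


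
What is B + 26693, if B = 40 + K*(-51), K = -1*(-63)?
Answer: 23520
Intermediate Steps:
K = 63
B = -3173 (B = 40 + 63*(-51) = 40 - 3213 = -3173)
B + 26693 = -3173 + 26693 = 23520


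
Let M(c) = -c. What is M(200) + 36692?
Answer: 36492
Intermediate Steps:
M(200) + 36692 = -1*200 + 36692 = -200 + 36692 = 36492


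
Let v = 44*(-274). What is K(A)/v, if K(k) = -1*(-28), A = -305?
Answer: -7/3014 ≈ -0.0023225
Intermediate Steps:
v = -12056
K(k) = 28
K(A)/v = 28/(-12056) = 28*(-1/12056) = -7/3014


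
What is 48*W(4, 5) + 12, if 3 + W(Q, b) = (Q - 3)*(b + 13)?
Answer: 732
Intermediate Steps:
W(Q, b) = -3 + (-3 + Q)*(13 + b) (W(Q, b) = -3 + (Q - 3)*(b + 13) = -3 + (-3 + Q)*(13 + b))
48*W(4, 5) + 12 = 48*(-42 - 3*5 + 13*4 + 4*5) + 12 = 48*(-42 - 15 + 52 + 20) + 12 = 48*15 + 12 = 720 + 12 = 732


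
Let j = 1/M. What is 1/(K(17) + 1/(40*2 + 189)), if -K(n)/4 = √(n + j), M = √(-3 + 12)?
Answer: -807/60204349 - 578888*√39/60204349 ≈ -0.060061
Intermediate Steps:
M = 3 (M = √9 = 3)
j = ⅓ (j = 1/3 = ⅓ ≈ 0.33333)
K(n) = -4*√(⅓ + n) (K(n) = -4*√(n + ⅓) = -4*√(⅓ + n))
1/(K(17) + 1/(40*2 + 189)) = 1/(-4*√(3 + 9*17)/3 + 1/(40*2 + 189)) = 1/(-4*√(3 + 153)/3 + 1/(80 + 189)) = 1/(-8*√39/3 + 1/269) = 1/(1/269 - 8*√39/3)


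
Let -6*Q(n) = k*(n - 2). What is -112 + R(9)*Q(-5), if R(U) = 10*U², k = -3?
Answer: -2947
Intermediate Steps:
Q(n) = -1 + n/2 (Q(n) = -(-1)*(n - 2)/2 = -(-1)*(-2 + n)/2 = -(6 - 3*n)/6 = -1 + n/2)
-112 + R(9)*Q(-5) = -112 + (10*9²)*(-1 + (½)*(-5)) = -112 + (10*81)*(-1 - 5/2) = -112 + 810*(-7/2) = -112 - 2835 = -2947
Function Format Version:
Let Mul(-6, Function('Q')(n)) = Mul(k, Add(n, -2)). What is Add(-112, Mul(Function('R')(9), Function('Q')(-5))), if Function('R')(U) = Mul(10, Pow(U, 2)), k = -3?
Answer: -2947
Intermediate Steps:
Function('Q')(n) = Add(-1, Mul(Rational(1, 2), n)) (Function('Q')(n) = Mul(Rational(-1, 6), Mul(-3, Add(n, -2))) = Mul(Rational(-1, 6), Mul(-3, Add(-2, n))) = Mul(Rational(-1, 6), Add(6, Mul(-3, n))) = Add(-1, Mul(Rational(1, 2), n)))
Add(-112, Mul(Function('R')(9), Function('Q')(-5))) = Add(-112, Mul(Mul(10, Pow(9, 2)), Add(-1, Mul(Rational(1, 2), -5)))) = Add(-112, Mul(Mul(10, 81), Add(-1, Rational(-5, 2)))) = Add(-112, Mul(810, Rational(-7, 2))) = Add(-112, -2835) = -2947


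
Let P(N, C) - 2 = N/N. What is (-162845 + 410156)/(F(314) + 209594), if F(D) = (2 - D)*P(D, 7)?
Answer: 247311/208658 ≈ 1.1852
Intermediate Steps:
P(N, C) = 3 (P(N, C) = 2 + N/N = 2 + 1 = 3)
F(D) = 6 - 3*D (F(D) = (2 - D)*3 = 6 - 3*D)
(-162845 + 410156)/(F(314) + 209594) = (-162845 + 410156)/((6 - 3*314) + 209594) = 247311/((6 - 942) + 209594) = 247311/(-936 + 209594) = 247311/208658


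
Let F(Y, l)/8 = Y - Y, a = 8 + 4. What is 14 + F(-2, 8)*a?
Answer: 14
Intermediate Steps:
a = 12
F(Y, l) = 0 (F(Y, l) = 8*(Y - Y) = 8*0 = 0)
14 + F(-2, 8)*a = 14 + 0*12 = 14 + 0 = 14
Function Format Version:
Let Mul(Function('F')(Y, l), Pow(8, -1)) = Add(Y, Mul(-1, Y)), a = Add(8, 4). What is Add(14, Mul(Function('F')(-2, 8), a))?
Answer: 14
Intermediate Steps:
a = 12
Function('F')(Y, l) = 0 (Function('F')(Y, l) = Mul(8, Add(Y, Mul(-1, Y))) = Mul(8, 0) = 0)
Add(14, Mul(Function('F')(-2, 8), a)) = Add(14, Mul(0, 12)) = Add(14, 0) = 14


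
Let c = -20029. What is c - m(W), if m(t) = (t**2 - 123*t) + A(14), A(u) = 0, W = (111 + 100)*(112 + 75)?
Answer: -1552021667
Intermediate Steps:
W = 39457 (W = 211*187 = 39457)
m(t) = t**2 - 123*t (m(t) = (t**2 - 123*t) + 0 = t**2 - 123*t)
c - m(W) = -20029 - 39457*(-123 + 39457) = -20029 - 39457*39334 = -20029 - 1*1552001638 = -20029 - 1552001638 = -1552021667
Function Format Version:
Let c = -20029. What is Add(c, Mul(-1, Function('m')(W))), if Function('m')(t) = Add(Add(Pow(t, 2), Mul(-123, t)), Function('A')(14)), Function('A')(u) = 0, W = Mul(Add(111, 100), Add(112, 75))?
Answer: -1552021667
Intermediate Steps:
W = 39457 (W = Mul(211, 187) = 39457)
Function('m')(t) = Add(Pow(t, 2), Mul(-123, t)) (Function('m')(t) = Add(Add(Pow(t, 2), Mul(-123, t)), 0) = Add(Pow(t, 2), Mul(-123, t)))
Add(c, Mul(-1, Function('m')(W))) = Add(-20029, Mul(-1, Mul(39457, Add(-123, 39457)))) = Add(-20029, Mul(-1, Mul(39457, 39334))) = Add(-20029, Mul(-1, 1552001638)) = Add(-20029, -1552001638) = -1552021667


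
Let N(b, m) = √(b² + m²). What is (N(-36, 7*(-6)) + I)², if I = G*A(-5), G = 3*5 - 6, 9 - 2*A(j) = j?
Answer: 7029 + 756*√85 ≈ 13999.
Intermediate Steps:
A(j) = 9/2 - j/2
G = 9 (G = 15 - 6 = 9)
I = 63 (I = 9*(9/2 - ½*(-5)) = 9*(9/2 + 5/2) = 9*7 = 63)
(N(-36, 7*(-6)) + I)² = (√((-36)² + (7*(-6))²) + 63)² = (√(1296 + (-42)²) + 63)² = (√(1296 + 1764) + 63)² = (√3060 + 63)² = (6*√85 + 63)² = (63 + 6*√85)²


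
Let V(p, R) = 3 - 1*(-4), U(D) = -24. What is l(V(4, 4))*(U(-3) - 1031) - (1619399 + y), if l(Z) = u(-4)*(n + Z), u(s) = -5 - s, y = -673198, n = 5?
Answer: -933541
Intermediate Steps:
V(p, R) = 7 (V(p, R) = 3 + 4 = 7)
l(Z) = -5 - Z (l(Z) = (-5 - 1*(-4))*(5 + Z) = (-5 + 4)*(5 + Z) = -(5 + Z) = -5 - Z)
l(V(4, 4))*(U(-3) - 1031) - (1619399 + y) = (-5 - 1*7)*(-24 - 1031) - (1619399 - 673198) = (-5 - 7)*(-1055) - 1*946201 = -12*(-1055) - 946201 = 12660 - 946201 = -933541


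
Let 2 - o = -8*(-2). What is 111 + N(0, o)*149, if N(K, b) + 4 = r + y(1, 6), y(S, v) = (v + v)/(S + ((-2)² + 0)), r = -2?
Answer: -2127/5 ≈ -425.40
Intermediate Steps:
y(S, v) = 2*v/(4 + S) (y(S, v) = (2*v)/(S + (4 + 0)) = (2*v)/(S + 4) = (2*v)/(4 + S) = 2*v/(4 + S))
o = -14 (o = 2 - (-8)*(-2) = 2 - 1*16 = 2 - 16 = -14)
N(K, b) = -18/5 (N(K, b) = -4 + (-2 + 2*6/(4 + 1)) = -4 + (-2 + 2*6/5) = -4 + (-2 + 2*6*(⅕)) = -4 + (-2 + 12/5) = -4 + ⅖ = -18/5)
111 + N(0, o)*149 = 111 - 18/5*149 = 111 - 2682/5 = -2127/5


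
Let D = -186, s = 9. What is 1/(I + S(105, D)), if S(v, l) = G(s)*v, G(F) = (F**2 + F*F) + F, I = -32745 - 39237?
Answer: -1/54027 ≈ -1.8509e-5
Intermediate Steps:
I = -71982
G(F) = F + 2*F**2 (G(F) = (F**2 + F**2) + F = 2*F**2 + F = F + 2*F**2)
S(v, l) = 171*v (S(v, l) = (9*(1 + 2*9))*v = (9*(1 + 18))*v = (9*19)*v = 171*v)
1/(I + S(105, D)) = 1/(-71982 + 171*105) = 1/(-71982 + 17955) = 1/(-54027) = -1/54027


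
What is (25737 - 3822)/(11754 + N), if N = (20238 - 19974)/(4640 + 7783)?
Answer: 90750015/48673402 ≈ 1.8645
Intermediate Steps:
N = 88/4141 (N = 264/12423 = 264*(1/12423) = 88/4141 ≈ 0.021251)
(25737 - 3822)/(11754 + N) = (25737 - 3822)/(11754 + 88/4141) = 21915/(48673402/4141) = 21915*(4141/48673402) = 90750015/48673402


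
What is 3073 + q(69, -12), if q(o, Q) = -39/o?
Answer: 70666/23 ≈ 3072.4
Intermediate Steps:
3073 + q(69, -12) = 3073 - 39/69 = 3073 - 39*1/69 = 3073 - 13/23 = 70666/23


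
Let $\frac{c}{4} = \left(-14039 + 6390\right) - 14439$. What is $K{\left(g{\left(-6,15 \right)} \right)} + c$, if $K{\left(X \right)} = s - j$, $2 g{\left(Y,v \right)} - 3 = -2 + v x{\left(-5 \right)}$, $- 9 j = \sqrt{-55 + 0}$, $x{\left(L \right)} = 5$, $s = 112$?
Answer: $-88240 + \frac{i \sqrt{55}}{9} \approx -88240.0 + 0.82402 i$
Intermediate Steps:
$c = -88352$ ($c = 4 \left(\left(-14039 + 6390\right) - 14439\right) = 4 \left(-7649 - 14439\right) = 4 \left(-22088\right) = -88352$)
$j = - \frac{i \sqrt{55}}{9}$ ($j = - \frac{\sqrt{-55 + 0}}{9} = - \frac{\sqrt{-55}}{9} = - \frac{i \sqrt{55}}{9} \approx - 0.82402 i$)
$g{\left(Y,v \right)} = \frac{1}{2} + \frac{5 v}{2}$ ($g{\left(Y,v \right)} = \frac{3}{2} + \frac{-2 + v 5}{2} = \frac{3}{2} + \frac{-2 + 5 v}{2} = \frac{3}{2} + \left(-1 + \frac{5 v}{2}\right) = \frac{1}{2} + \frac{5 v}{2}$)
$K{\left(X \right)} = 112 + \frac{i \sqrt{55}}{9}$ ($K{\left(X \right)} = 112 - - \frac{i \sqrt{55}}{9} = 112 + \frac{i \sqrt{55}}{9}$)
$K{\left(g{\left(-6,15 \right)} \right)} + c = \left(112 + \frac{i \sqrt{55}}{9}\right) - 88352 = -88240 + \frac{i \sqrt{55}}{9}$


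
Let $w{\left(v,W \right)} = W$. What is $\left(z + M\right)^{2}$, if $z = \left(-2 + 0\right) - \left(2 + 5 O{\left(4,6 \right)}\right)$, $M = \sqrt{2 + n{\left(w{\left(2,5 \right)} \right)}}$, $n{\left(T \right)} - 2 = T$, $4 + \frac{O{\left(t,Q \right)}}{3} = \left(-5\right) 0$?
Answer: $3481$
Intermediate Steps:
$O{\left(t,Q \right)} = -12$ ($O{\left(t,Q \right)} = -12 + 3 \left(\left(-5\right) 0\right) = -12 + 3 \cdot 0 = -12 + 0 = -12$)
$n{\left(T \right)} = 2 + T$
$M = 3$ ($M = \sqrt{2 + \left(2 + 5\right)} = \sqrt{2 + 7} = \sqrt{9} = 3$)
$z = 56$ ($z = \left(-2 + 0\right) - -58 = -2 + \left(60 - 2\right) = -2 + 58 = 56$)
$\left(z + M\right)^{2} = \left(56 + 3\right)^{2} = 59^{2} = 3481$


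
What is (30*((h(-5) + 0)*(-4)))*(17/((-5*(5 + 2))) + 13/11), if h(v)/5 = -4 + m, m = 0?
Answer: 128640/77 ≈ 1670.6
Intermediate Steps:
h(v) = -20 (h(v) = 5*(-4 + 0) = 5*(-4) = -20)
(30*((h(-5) + 0)*(-4)))*(17/((-5*(5 + 2))) + 13/11) = (30*((-20 + 0)*(-4)))*(17/((-5*(5 + 2))) + 13/11) = (30*(-20*(-4)))*(17/((-5*7)) + 13*(1/11)) = (30*80)*(17/(-35) + 13/11) = 2400*(17*(-1/35) + 13/11) = 2400*(-17/35 + 13/11) = 2400*(268/385) = 128640/77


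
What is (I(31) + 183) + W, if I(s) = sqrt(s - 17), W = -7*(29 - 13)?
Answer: 71 + sqrt(14) ≈ 74.742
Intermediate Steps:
W = -112 (W = -7*16 = -112)
I(s) = sqrt(-17 + s)
(I(31) + 183) + W = (sqrt(-17 + 31) + 183) - 112 = (sqrt(14) + 183) - 112 = (183 + sqrt(14)) - 112 = 71 + sqrt(14)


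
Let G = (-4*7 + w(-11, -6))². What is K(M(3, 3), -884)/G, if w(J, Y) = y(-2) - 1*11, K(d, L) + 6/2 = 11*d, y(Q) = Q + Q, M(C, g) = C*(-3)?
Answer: -102/1849 ≈ -0.055165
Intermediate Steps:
M(C, g) = -3*C
y(Q) = 2*Q
K(d, L) = -3 + 11*d
w(J, Y) = -15 (w(J, Y) = 2*(-2) - 1*11 = -4 - 11 = -15)
G = 1849 (G = (-4*7 - 15)² = (-28 - 15)² = (-43)² = 1849)
K(M(3, 3), -884)/G = (-3 + 11*(-3*3))/1849 = (-3 + 11*(-9))*(1/1849) = (-3 - 99)*(1/1849) = -102*1/1849 = -102/1849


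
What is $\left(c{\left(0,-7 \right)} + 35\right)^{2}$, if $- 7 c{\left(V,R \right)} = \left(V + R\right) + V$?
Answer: $1296$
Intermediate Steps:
$c{\left(V,R \right)} = - \frac{2 V}{7} - \frac{R}{7}$ ($c{\left(V,R \right)} = - \frac{\left(V + R\right) + V}{7} = - \frac{\left(R + V\right) + V}{7} = - \frac{R + 2 V}{7} = - \frac{2 V}{7} - \frac{R}{7}$)
$\left(c{\left(0,-7 \right)} + 35\right)^{2} = \left(\left(\left(- \frac{2}{7}\right) 0 - -1\right) + 35\right)^{2} = \left(\left(0 + 1\right) + 35\right)^{2} = \left(1 + 35\right)^{2} = 36^{2} = 1296$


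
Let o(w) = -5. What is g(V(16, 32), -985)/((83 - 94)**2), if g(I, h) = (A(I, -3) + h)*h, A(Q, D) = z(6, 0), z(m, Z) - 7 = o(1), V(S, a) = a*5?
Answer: 968255/121 ≈ 8002.1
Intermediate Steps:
V(S, a) = 5*a
z(m, Z) = 2 (z(m, Z) = 7 - 5 = 2)
A(Q, D) = 2
g(I, h) = h*(2 + h) (g(I, h) = (2 + h)*h = h*(2 + h))
g(V(16, 32), -985)/((83 - 94)**2) = (-985*(2 - 985))/((83 - 94)**2) = (-985*(-983))/((-11)**2) = 968255/121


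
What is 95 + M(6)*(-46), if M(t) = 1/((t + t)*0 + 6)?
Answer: 262/3 ≈ 87.333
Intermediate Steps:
M(t) = 1/6 (M(t) = 1/((2*t)*0 + 6) = 1/(0 + 6) = 1/6)
95 + M(6)*(-46) = 95 + (1/6)*(-46) = 95 - 23/3 = 262/3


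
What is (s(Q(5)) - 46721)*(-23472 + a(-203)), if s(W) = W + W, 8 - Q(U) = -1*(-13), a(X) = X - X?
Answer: 1096870032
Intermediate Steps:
a(X) = 0
Q(U) = -5 (Q(U) = 8 - (-1)*(-13) = 8 - 1*13 = 8 - 13 = -5)
s(W) = 2*W
(s(Q(5)) - 46721)*(-23472 + a(-203)) = (2*(-5) - 46721)*(-23472 + 0) = (-10 - 46721)*(-23472) = -46731*(-23472) = 1096870032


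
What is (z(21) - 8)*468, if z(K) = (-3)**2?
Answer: 468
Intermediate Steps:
z(K) = 9
(z(21) - 8)*468 = (9 - 8)*468 = 1*468 = 468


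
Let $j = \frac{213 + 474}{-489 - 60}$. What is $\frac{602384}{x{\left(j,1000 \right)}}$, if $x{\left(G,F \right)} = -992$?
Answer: $- \frac{37649}{62} \approx -607.24$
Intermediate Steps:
$j = - \frac{229}{183}$ ($j = \frac{687}{-549} = 687 \left(- \frac{1}{549}\right) = - \frac{229}{183} \approx -1.2514$)
$\frac{602384}{x{\left(j,1000 \right)}} = \frac{602384}{-992} = 602384 \left(- \frac{1}{992}\right) = - \frac{37649}{62}$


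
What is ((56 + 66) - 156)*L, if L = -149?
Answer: 5066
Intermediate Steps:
((56 + 66) - 156)*L = ((56 + 66) - 156)*(-149) = (122 - 156)*(-149) = -34*(-149) = 5066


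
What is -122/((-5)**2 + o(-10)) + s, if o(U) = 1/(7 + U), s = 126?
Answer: 4479/37 ≈ 121.05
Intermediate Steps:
-122/((-5)**2 + o(-10)) + s = -122/((-5)**2 + 1/(7 - 10)) + 126 = -122/(25 + 1/(-3)) + 126 = -122/(25 - 1/3) + 126 = -122/(74/3) + 126 = (3/74)*(-122) + 126 = -183/37 + 126 = 4479/37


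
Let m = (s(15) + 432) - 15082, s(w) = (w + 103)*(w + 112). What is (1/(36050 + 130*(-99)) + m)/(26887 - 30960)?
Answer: -7788481/94412140 ≈ -0.082494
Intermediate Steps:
s(w) = (103 + w)*(112 + w)
m = 336 (m = ((11536 + 15² + 215*15) + 432) - 15082 = ((11536 + 225 + 3225) + 432) - 15082 = (14986 + 432) - 15082 = 15418 - 15082 = 336)
(1/(36050 + 130*(-99)) + m)/(26887 - 30960) = (1/(36050 + 130*(-99)) + 336)/(26887 - 30960) = (1/(36050 - 12870) + 336)/(-4073) = (1/23180 + 336)*(-1/4073) = (7788481/23180)*(-1/4073) = -7788481/94412140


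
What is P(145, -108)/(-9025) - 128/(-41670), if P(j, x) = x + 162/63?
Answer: 3883886/263250225 ≈ 0.014754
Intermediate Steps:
P(j, x) = 18/7 + x (P(j, x) = x + 162*(1/63) = x + 18/7 = 18/7 + x)
P(145, -108)/(-9025) - 128/(-41670) = (18/7 - 108)/(-9025) - 128/(-41670) = -738/7*(-1/9025) - 128*(-1/41670) = 738/63175 + 64/20835 = 3883886/263250225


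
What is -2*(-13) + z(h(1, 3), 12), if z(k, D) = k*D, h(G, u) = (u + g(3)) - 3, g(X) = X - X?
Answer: 26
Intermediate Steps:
g(X) = 0
h(G, u) = -3 + u (h(G, u) = (u + 0) - 3 = u - 3 = -3 + u)
z(k, D) = D*k
-2*(-13) + z(h(1, 3), 12) = -2*(-13) + 12*(-3 + 3) = 26 + 12*0 = 26 + 0 = 26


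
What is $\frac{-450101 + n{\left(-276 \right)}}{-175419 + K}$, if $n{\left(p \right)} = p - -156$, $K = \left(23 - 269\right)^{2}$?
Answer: $\frac{450221}{114903} \approx 3.9183$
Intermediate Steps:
$K = 60516$ ($K = \left(-246\right)^{2} = 60516$)
$n{\left(p \right)} = 156 + p$ ($n{\left(p \right)} = p + 156 = 156 + p$)
$\frac{-450101 + n{\left(-276 \right)}}{-175419 + K} = \frac{-450101 + \left(156 - 276\right)}{-175419 + 60516} = \frac{-450101 - 120}{-114903} = \left(-450221\right) \left(- \frac{1}{114903}\right) = \frac{450221}{114903}$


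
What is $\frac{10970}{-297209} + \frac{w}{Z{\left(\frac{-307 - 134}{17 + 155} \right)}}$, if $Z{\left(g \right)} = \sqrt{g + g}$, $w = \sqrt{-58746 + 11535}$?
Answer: $- \frac{10970}{297209} + \frac{\sqrt{4060146}}{21} \approx 95.915$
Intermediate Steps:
$w = i \sqrt{47211}$ ($w = \sqrt{-47211} = i \sqrt{47211} \approx 217.28 i$)
$Z{\left(g \right)} = \sqrt{2} \sqrt{g}$ ($Z{\left(g \right)} = \sqrt{2 g} = \sqrt{2} \sqrt{g}$)
$\frac{10970}{-297209} + \frac{w}{Z{\left(\frac{-307 - 134}{17 + 155} \right)}} = \frac{10970}{-297209} + \frac{i \sqrt{47211}}{\sqrt{2} \sqrt{\frac{-307 - 134}{17 + 155}}} = 10970 \left(- \frac{1}{297209}\right) + \frac{i \sqrt{47211}}{\sqrt{2} \sqrt{- \frac{441}{172}}} = - \frac{10970}{297209} + \frac{i \sqrt{47211}}{\sqrt{2} \sqrt{\left(-441\right) \frac{1}{172}}} = - \frac{10970}{297209} + \frac{i \sqrt{47211}}{\sqrt{2} \sqrt{- \frac{441}{172}}} = - \frac{10970}{297209} + \frac{i \sqrt{47211}}{\sqrt{2} \frac{21 i \sqrt{43}}{86}} = - \frac{10970}{297209} + \frac{i \sqrt{47211}}{\frac{21}{86} i \sqrt{86}} = - \frac{10970}{297209} + i \sqrt{47211} \left(- \frac{i \sqrt{86}}{21}\right) = - \frac{10970}{297209} + \frac{\sqrt{4060146}}{21}$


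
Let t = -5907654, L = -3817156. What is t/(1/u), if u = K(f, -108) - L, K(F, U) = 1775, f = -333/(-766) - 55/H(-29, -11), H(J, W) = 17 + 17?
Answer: -22560922997874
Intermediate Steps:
H(J, W) = 34
f = -7702/6511 (f = -333/(-766) - 55/34 = -333*(-1/766) - 55*1/34 = 333/766 - 55/34 = -7702/6511 ≈ -1.1829)
u = 3818931 (u = 1775 - 1*(-3817156) = 1775 + 3817156 = 3818931)
t/(1/u) = -5907654/(1/3818931) = -5907654/1/3818931 = -5907654*3818931 = -22560922997874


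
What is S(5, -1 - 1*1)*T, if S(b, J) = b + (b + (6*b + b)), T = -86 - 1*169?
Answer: -11475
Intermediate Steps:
T = -255 (T = -86 - 169 = -255)
S(b, J) = 9*b (S(b, J) = b + (b + 7*b) = b + 8*b = 9*b)
S(5, -1 - 1*1)*T = (9*5)*(-255) = 45*(-255) = -11475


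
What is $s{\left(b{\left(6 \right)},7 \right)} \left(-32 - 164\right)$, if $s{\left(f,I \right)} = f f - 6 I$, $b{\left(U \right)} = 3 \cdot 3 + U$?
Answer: $-35868$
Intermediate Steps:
$b{\left(U \right)} = 9 + U$
$s{\left(f,I \right)} = f^{2} - 6 I$
$s{\left(b{\left(6 \right)},7 \right)} \left(-32 - 164\right) = \left(\left(9 + 6\right)^{2} - 42\right) \left(-32 - 164\right) = \left(15^{2} - 42\right) \left(-196\right) = \left(225 - 42\right) \left(-196\right) = 183 \left(-196\right) = -35868$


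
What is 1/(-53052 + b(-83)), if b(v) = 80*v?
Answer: -1/59692 ≈ -1.6753e-5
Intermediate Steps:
1/(-53052 + b(-83)) = 1/(-53052 + 80*(-83)) = 1/(-53052 - 6640) = 1/(-59692) = -1/59692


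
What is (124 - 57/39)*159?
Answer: 253287/13 ≈ 19484.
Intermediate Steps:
(124 - 57/39)*159 = (124 - 57*1/39)*159 = (124 - 19/13)*159 = (1593/13)*159 = 253287/13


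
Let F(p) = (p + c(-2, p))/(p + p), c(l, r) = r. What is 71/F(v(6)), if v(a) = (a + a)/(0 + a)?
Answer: 71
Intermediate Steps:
v(a) = 2 (v(a) = (2*a)/a = 2)
F(p) = 1 (F(p) = (p + p)/(p + p) = (2*p)/((2*p)) = (2*p)*(1/(2*p)) = 1)
71/F(v(6)) = 71/1 = 71*1 = 71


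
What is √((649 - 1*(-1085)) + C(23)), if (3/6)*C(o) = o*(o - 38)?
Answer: 6*√29 ≈ 32.311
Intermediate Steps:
C(o) = 2*o*(-38 + o) (C(o) = 2*(o*(o - 38)) = 2*(o*(-38 + o)) = 2*o*(-38 + o))
√((649 - 1*(-1085)) + C(23)) = √((649 - 1*(-1085)) + 2*23*(-38 + 23)) = √((649 + 1085) + 2*23*(-15)) = √(1734 - 690) = √1044 = 6*√29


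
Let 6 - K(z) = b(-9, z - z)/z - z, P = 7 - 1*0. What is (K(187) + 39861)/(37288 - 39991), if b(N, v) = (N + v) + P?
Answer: -2496700/168487 ≈ -14.818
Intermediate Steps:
P = 7 (P = 7 + 0 = 7)
b(N, v) = 7 + N + v (b(N, v) = (N + v) + 7 = 7 + N + v)
K(z) = 6 + z + 2/z (K(z) = 6 - ((7 - 9 + (z - z))/z - z) = 6 - ((7 - 9 + 0)/z - z) = 6 - (-2/z - z) = 6 - (-z - 2/z) = 6 + (z + 2/z) = 6 + z + 2/z)
(K(187) + 39861)/(37288 - 39991) = ((6 + 187 + 2/187) + 39861)/(37288 - 39991) = ((6 + 187 + 2*(1/187)) + 39861)/(-2703) = ((6 + 187 + 2/187) + 39861)*(-1/2703) = (36093/187 + 39861)*(-1/2703) = (7490100/187)*(-1/2703) = -2496700/168487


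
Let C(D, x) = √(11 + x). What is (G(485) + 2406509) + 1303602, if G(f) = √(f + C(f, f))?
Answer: 3710111 + √(485 + 4*√31) ≈ 3.7101e+6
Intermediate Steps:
G(f) = √(f + √(11 + f))
(G(485) + 2406509) + 1303602 = (√(485 + √(11 + 485)) + 2406509) + 1303602 = (√(485 + √496) + 2406509) + 1303602 = (√(485 + 4*√31) + 2406509) + 1303602 = (2406509 + √(485 + 4*√31)) + 1303602 = 3710111 + √(485 + 4*√31)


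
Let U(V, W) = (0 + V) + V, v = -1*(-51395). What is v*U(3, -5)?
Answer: 308370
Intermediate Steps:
v = 51395
U(V, W) = 2*V (U(V, W) = V + V = 2*V)
v*U(3, -5) = 51395*(2*3) = 51395*6 = 308370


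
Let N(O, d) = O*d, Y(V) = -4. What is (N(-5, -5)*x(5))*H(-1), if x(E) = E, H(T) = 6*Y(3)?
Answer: -3000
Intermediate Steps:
H(T) = -24 (H(T) = 6*(-4) = -24)
(N(-5, -5)*x(5))*H(-1) = (-5*(-5)*5)*(-24) = (25*5)*(-24) = 125*(-24) = -3000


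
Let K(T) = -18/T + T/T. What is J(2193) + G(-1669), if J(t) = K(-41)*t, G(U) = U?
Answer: 60958/41 ≈ 1486.8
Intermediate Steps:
K(T) = 1 - 18/T (K(T) = -18/T + 1 = 1 - 18/T)
J(t) = 59*t/41 (J(t) = ((-18 - 41)/(-41))*t = (-1/41*(-59))*t = 59*t/41)
J(2193) + G(-1669) = (59/41)*2193 - 1669 = 129387/41 - 1669 = 60958/41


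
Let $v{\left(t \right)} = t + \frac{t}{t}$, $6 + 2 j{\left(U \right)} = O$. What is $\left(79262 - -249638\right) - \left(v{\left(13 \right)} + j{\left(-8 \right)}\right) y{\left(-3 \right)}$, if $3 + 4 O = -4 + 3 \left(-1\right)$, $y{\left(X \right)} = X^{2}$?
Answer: $\frac{1315249}{4} \approx 3.2881 \cdot 10^{5}$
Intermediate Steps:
$O = - \frac{5}{2}$ ($O = - \frac{3}{4} + \frac{-4 + 3 \left(-1\right)}{4} = - \frac{3}{4} + \frac{-4 - 3}{4} = - \frac{3}{4} + \frac{1}{4} \left(-7\right) = - \frac{3}{4} - \frac{7}{4} = - \frac{5}{2} \approx -2.5$)
$j{\left(U \right)} = - \frac{17}{4}$ ($j{\left(U \right)} = -3 + \frac{1}{2} \left(- \frac{5}{2}\right) = -3 - \frac{5}{4} = - \frac{17}{4}$)
$v{\left(t \right)} = 1 + t$ ($v{\left(t \right)} = t + 1 = 1 + t$)
$\left(79262 - -249638\right) - \left(v{\left(13 \right)} + j{\left(-8 \right)}\right) y{\left(-3 \right)} = \left(79262 - -249638\right) - \left(\left(1 + 13\right) - \frac{17}{4}\right) \left(-3\right)^{2} = \left(79262 + 249638\right) - \left(14 - \frac{17}{4}\right) 9 = 328900 - \frac{39}{4} \cdot 9 = 328900 - \frac{351}{4} = \frac{1315249}{4}$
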